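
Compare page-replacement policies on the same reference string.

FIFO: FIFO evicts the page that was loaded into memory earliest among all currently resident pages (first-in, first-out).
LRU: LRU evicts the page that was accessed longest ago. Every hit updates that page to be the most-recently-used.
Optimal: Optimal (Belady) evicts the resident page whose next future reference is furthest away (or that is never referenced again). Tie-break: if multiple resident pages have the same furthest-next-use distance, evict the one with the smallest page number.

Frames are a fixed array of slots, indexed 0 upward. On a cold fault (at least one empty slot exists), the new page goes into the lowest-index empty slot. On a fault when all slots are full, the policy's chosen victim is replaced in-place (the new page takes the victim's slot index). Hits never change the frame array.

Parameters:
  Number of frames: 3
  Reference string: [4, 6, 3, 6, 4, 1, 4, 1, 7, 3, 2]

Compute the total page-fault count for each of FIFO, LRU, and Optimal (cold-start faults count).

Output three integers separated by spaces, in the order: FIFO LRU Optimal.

--- FIFO ---
  step 0: ref 4 -> FAULT, frames=[4,-,-] (faults so far: 1)
  step 1: ref 6 -> FAULT, frames=[4,6,-] (faults so far: 2)
  step 2: ref 3 -> FAULT, frames=[4,6,3] (faults so far: 3)
  step 3: ref 6 -> HIT, frames=[4,6,3] (faults so far: 3)
  step 4: ref 4 -> HIT, frames=[4,6,3] (faults so far: 3)
  step 5: ref 1 -> FAULT, evict 4, frames=[1,6,3] (faults so far: 4)
  step 6: ref 4 -> FAULT, evict 6, frames=[1,4,3] (faults so far: 5)
  step 7: ref 1 -> HIT, frames=[1,4,3] (faults so far: 5)
  step 8: ref 7 -> FAULT, evict 3, frames=[1,4,7] (faults so far: 6)
  step 9: ref 3 -> FAULT, evict 1, frames=[3,4,7] (faults so far: 7)
  step 10: ref 2 -> FAULT, evict 4, frames=[3,2,7] (faults so far: 8)
  FIFO total faults: 8
--- LRU ---
  step 0: ref 4 -> FAULT, frames=[4,-,-] (faults so far: 1)
  step 1: ref 6 -> FAULT, frames=[4,6,-] (faults so far: 2)
  step 2: ref 3 -> FAULT, frames=[4,6,3] (faults so far: 3)
  step 3: ref 6 -> HIT, frames=[4,6,3] (faults so far: 3)
  step 4: ref 4 -> HIT, frames=[4,6,3] (faults so far: 3)
  step 5: ref 1 -> FAULT, evict 3, frames=[4,6,1] (faults so far: 4)
  step 6: ref 4 -> HIT, frames=[4,6,1] (faults so far: 4)
  step 7: ref 1 -> HIT, frames=[4,6,1] (faults so far: 4)
  step 8: ref 7 -> FAULT, evict 6, frames=[4,7,1] (faults so far: 5)
  step 9: ref 3 -> FAULT, evict 4, frames=[3,7,1] (faults so far: 6)
  step 10: ref 2 -> FAULT, evict 1, frames=[3,7,2] (faults so far: 7)
  LRU total faults: 7
--- Optimal ---
  step 0: ref 4 -> FAULT, frames=[4,-,-] (faults so far: 1)
  step 1: ref 6 -> FAULT, frames=[4,6,-] (faults so far: 2)
  step 2: ref 3 -> FAULT, frames=[4,6,3] (faults so far: 3)
  step 3: ref 6 -> HIT, frames=[4,6,3] (faults so far: 3)
  step 4: ref 4 -> HIT, frames=[4,6,3] (faults so far: 3)
  step 5: ref 1 -> FAULT, evict 6, frames=[4,1,3] (faults so far: 4)
  step 6: ref 4 -> HIT, frames=[4,1,3] (faults so far: 4)
  step 7: ref 1 -> HIT, frames=[4,1,3] (faults so far: 4)
  step 8: ref 7 -> FAULT, evict 1, frames=[4,7,3] (faults so far: 5)
  step 9: ref 3 -> HIT, frames=[4,7,3] (faults so far: 5)
  step 10: ref 2 -> FAULT, evict 3, frames=[4,7,2] (faults so far: 6)
  Optimal total faults: 6

Answer: 8 7 6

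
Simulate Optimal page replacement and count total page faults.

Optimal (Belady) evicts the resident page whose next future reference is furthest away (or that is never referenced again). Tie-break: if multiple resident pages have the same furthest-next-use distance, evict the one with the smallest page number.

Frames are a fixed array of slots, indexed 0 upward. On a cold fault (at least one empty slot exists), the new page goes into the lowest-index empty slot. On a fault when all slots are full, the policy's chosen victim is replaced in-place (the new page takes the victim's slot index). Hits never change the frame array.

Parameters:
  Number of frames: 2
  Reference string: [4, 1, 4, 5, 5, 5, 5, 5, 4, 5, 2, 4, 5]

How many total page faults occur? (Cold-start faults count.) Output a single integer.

Step 0: ref 4 → FAULT, frames=[4,-]
Step 1: ref 1 → FAULT, frames=[4,1]
Step 2: ref 4 → HIT, frames=[4,1]
Step 3: ref 5 → FAULT (evict 1), frames=[4,5]
Step 4: ref 5 → HIT, frames=[4,5]
Step 5: ref 5 → HIT, frames=[4,5]
Step 6: ref 5 → HIT, frames=[4,5]
Step 7: ref 5 → HIT, frames=[4,5]
Step 8: ref 4 → HIT, frames=[4,5]
Step 9: ref 5 → HIT, frames=[4,5]
Step 10: ref 2 → FAULT (evict 5), frames=[4,2]
Step 11: ref 4 → HIT, frames=[4,2]
Step 12: ref 5 → FAULT (evict 2), frames=[4,5]
Total faults: 5

Answer: 5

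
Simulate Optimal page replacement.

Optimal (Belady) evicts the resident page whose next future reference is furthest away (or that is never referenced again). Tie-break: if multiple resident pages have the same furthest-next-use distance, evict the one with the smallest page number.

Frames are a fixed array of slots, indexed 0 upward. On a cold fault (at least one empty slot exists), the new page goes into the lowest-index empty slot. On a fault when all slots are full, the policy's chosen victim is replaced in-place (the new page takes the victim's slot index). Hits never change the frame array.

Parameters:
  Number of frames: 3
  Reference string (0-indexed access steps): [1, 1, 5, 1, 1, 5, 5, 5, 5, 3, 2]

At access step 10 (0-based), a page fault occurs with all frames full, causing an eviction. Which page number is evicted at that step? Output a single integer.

Step 0: ref 1 -> FAULT, frames=[1,-,-]
Step 1: ref 1 -> HIT, frames=[1,-,-]
Step 2: ref 5 -> FAULT, frames=[1,5,-]
Step 3: ref 1 -> HIT, frames=[1,5,-]
Step 4: ref 1 -> HIT, frames=[1,5,-]
Step 5: ref 5 -> HIT, frames=[1,5,-]
Step 6: ref 5 -> HIT, frames=[1,5,-]
Step 7: ref 5 -> HIT, frames=[1,5,-]
Step 8: ref 5 -> HIT, frames=[1,5,-]
Step 9: ref 3 -> FAULT, frames=[1,5,3]
Step 10: ref 2 -> FAULT, evict 1, frames=[2,5,3]
At step 10: evicted page 1

Answer: 1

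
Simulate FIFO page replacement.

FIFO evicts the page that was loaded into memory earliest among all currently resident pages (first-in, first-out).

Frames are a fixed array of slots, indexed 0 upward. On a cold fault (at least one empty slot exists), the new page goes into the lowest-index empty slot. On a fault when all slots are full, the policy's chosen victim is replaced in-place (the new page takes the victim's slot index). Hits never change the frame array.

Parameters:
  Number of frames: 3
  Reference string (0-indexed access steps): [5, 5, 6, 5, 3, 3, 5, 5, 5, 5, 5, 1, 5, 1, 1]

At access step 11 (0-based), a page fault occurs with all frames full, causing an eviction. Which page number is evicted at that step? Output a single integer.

Step 0: ref 5 -> FAULT, frames=[5,-,-]
Step 1: ref 5 -> HIT, frames=[5,-,-]
Step 2: ref 6 -> FAULT, frames=[5,6,-]
Step 3: ref 5 -> HIT, frames=[5,6,-]
Step 4: ref 3 -> FAULT, frames=[5,6,3]
Step 5: ref 3 -> HIT, frames=[5,6,3]
Step 6: ref 5 -> HIT, frames=[5,6,3]
Step 7: ref 5 -> HIT, frames=[5,6,3]
Step 8: ref 5 -> HIT, frames=[5,6,3]
Step 9: ref 5 -> HIT, frames=[5,6,3]
Step 10: ref 5 -> HIT, frames=[5,6,3]
Step 11: ref 1 -> FAULT, evict 5, frames=[1,6,3]
At step 11: evicted page 5

Answer: 5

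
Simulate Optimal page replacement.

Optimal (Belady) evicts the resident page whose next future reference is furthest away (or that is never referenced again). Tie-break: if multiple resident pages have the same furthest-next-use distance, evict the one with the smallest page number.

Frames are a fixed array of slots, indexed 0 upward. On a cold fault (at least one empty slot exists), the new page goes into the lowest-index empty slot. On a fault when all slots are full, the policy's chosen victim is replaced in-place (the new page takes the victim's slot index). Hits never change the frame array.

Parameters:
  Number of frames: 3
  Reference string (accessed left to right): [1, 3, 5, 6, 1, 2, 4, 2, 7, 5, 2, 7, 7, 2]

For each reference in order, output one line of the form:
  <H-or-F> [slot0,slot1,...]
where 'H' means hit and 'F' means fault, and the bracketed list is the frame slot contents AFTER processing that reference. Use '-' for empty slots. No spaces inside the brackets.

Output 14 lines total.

F [1,-,-]
F [1,3,-]
F [1,3,5]
F [1,6,5]
H [1,6,5]
F [2,6,5]
F [2,4,5]
H [2,4,5]
F [2,7,5]
H [2,7,5]
H [2,7,5]
H [2,7,5]
H [2,7,5]
H [2,7,5]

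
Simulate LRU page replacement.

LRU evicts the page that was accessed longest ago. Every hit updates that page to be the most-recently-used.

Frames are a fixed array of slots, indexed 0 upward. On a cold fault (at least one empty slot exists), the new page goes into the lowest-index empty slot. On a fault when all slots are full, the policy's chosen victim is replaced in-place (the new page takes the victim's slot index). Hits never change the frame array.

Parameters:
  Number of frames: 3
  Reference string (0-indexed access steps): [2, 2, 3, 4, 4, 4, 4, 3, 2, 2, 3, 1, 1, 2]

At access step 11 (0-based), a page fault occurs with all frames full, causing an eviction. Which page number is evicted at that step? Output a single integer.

Answer: 4

Derivation:
Step 0: ref 2 -> FAULT, frames=[2,-,-]
Step 1: ref 2 -> HIT, frames=[2,-,-]
Step 2: ref 3 -> FAULT, frames=[2,3,-]
Step 3: ref 4 -> FAULT, frames=[2,3,4]
Step 4: ref 4 -> HIT, frames=[2,3,4]
Step 5: ref 4 -> HIT, frames=[2,3,4]
Step 6: ref 4 -> HIT, frames=[2,3,4]
Step 7: ref 3 -> HIT, frames=[2,3,4]
Step 8: ref 2 -> HIT, frames=[2,3,4]
Step 9: ref 2 -> HIT, frames=[2,3,4]
Step 10: ref 3 -> HIT, frames=[2,3,4]
Step 11: ref 1 -> FAULT, evict 4, frames=[2,3,1]
At step 11: evicted page 4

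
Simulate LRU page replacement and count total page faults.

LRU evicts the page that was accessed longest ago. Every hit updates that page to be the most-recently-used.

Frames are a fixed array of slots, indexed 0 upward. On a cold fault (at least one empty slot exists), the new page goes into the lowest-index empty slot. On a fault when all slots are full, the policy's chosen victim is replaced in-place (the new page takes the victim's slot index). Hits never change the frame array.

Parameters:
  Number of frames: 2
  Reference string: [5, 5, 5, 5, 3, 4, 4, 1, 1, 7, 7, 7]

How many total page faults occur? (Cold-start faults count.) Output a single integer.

Answer: 5

Derivation:
Step 0: ref 5 → FAULT, frames=[5,-]
Step 1: ref 5 → HIT, frames=[5,-]
Step 2: ref 5 → HIT, frames=[5,-]
Step 3: ref 5 → HIT, frames=[5,-]
Step 4: ref 3 → FAULT, frames=[5,3]
Step 5: ref 4 → FAULT (evict 5), frames=[4,3]
Step 6: ref 4 → HIT, frames=[4,3]
Step 7: ref 1 → FAULT (evict 3), frames=[4,1]
Step 8: ref 1 → HIT, frames=[4,1]
Step 9: ref 7 → FAULT (evict 4), frames=[7,1]
Step 10: ref 7 → HIT, frames=[7,1]
Step 11: ref 7 → HIT, frames=[7,1]
Total faults: 5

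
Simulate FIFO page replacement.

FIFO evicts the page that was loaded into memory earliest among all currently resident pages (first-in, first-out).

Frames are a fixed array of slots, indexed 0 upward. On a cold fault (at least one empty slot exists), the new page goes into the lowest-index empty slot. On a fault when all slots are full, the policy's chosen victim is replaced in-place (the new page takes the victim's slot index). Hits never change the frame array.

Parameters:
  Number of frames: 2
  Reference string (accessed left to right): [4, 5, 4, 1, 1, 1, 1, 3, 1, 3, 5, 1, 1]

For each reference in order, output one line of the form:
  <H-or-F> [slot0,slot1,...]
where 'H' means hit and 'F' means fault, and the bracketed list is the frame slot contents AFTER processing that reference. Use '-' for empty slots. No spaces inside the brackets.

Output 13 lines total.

F [4,-]
F [4,5]
H [4,5]
F [1,5]
H [1,5]
H [1,5]
H [1,5]
F [1,3]
H [1,3]
H [1,3]
F [5,3]
F [5,1]
H [5,1]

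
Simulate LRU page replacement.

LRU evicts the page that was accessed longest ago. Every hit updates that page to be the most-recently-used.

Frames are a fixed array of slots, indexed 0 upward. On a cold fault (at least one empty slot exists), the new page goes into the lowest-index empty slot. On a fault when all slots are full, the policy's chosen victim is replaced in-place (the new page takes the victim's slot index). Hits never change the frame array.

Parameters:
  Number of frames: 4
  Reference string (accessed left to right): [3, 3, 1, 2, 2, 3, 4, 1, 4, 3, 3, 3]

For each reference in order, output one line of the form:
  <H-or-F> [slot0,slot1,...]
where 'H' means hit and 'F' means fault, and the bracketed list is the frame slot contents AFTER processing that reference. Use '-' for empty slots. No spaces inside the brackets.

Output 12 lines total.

F [3,-,-,-]
H [3,-,-,-]
F [3,1,-,-]
F [3,1,2,-]
H [3,1,2,-]
H [3,1,2,-]
F [3,1,2,4]
H [3,1,2,4]
H [3,1,2,4]
H [3,1,2,4]
H [3,1,2,4]
H [3,1,2,4]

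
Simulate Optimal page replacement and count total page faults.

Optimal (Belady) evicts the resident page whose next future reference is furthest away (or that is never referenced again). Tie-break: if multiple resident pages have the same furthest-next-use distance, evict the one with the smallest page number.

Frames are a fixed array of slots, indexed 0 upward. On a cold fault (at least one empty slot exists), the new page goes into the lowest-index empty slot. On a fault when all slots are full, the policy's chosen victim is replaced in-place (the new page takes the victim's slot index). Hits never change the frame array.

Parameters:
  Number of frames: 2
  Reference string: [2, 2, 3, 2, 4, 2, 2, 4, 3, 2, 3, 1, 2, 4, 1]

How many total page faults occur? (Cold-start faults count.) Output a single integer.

Answer: 6

Derivation:
Step 0: ref 2 → FAULT, frames=[2,-]
Step 1: ref 2 → HIT, frames=[2,-]
Step 2: ref 3 → FAULT, frames=[2,3]
Step 3: ref 2 → HIT, frames=[2,3]
Step 4: ref 4 → FAULT (evict 3), frames=[2,4]
Step 5: ref 2 → HIT, frames=[2,4]
Step 6: ref 2 → HIT, frames=[2,4]
Step 7: ref 4 → HIT, frames=[2,4]
Step 8: ref 3 → FAULT (evict 4), frames=[2,3]
Step 9: ref 2 → HIT, frames=[2,3]
Step 10: ref 3 → HIT, frames=[2,3]
Step 11: ref 1 → FAULT (evict 3), frames=[2,1]
Step 12: ref 2 → HIT, frames=[2,1]
Step 13: ref 4 → FAULT (evict 2), frames=[4,1]
Step 14: ref 1 → HIT, frames=[4,1]
Total faults: 6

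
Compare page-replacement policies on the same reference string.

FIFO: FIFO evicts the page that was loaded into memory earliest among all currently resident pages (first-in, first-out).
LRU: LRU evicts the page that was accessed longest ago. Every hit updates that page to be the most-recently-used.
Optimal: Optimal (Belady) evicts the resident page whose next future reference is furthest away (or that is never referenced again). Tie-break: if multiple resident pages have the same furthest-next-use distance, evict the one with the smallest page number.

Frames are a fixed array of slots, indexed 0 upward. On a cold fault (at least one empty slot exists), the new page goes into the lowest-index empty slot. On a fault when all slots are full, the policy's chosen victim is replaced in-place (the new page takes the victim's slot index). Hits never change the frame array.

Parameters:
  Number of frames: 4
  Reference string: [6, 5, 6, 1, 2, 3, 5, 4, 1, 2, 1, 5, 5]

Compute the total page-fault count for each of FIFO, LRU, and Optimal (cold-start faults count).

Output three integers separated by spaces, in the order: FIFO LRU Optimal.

--- FIFO ---
  step 0: ref 6 -> FAULT, frames=[6,-,-,-] (faults so far: 1)
  step 1: ref 5 -> FAULT, frames=[6,5,-,-] (faults so far: 2)
  step 2: ref 6 -> HIT, frames=[6,5,-,-] (faults so far: 2)
  step 3: ref 1 -> FAULT, frames=[6,5,1,-] (faults so far: 3)
  step 4: ref 2 -> FAULT, frames=[6,5,1,2] (faults so far: 4)
  step 5: ref 3 -> FAULT, evict 6, frames=[3,5,1,2] (faults so far: 5)
  step 6: ref 5 -> HIT, frames=[3,5,1,2] (faults so far: 5)
  step 7: ref 4 -> FAULT, evict 5, frames=[3,4,1,2] (faults so far: 6)
  step 8: ref 1 -> HIT, frames=[3,4,1,2] (faults so far: 6)
  step 9: ref 2 -> HIT, frames=[3,4,1,2] (faults so far: 6)
  step 10: ref 1 -> HIT, frames=[3,4,1,2] (faults so far: 6)
  step 11: ref 5 -> FAULT, evict 1, frames=[3,4,5,2] (faults so far: 7)
  step 12: ref 5 -> HIT, frames=[3,4,5,2] (faults so far: 7)
  FIFO total faults: 7
--- LRU ---
  step 0: ref 6 -> FAULT, frames=[6,-,-,-] (faults so far: 1)
  step 1: ref 5 -> FAULT, frames=[6,5,-,-] (faults so far: 2)
  step 2: ref 6 -> HIT, frames=[6,5,-,-] (faults so far: 2)
  step 3: ref 1 -> FAULT, frames=[6,5,1,-] (faults so far: 3)
  step 4: ref 2 -> FAULT, frames=[6,5,1,2] (faults so far: 4)
  step 5: ref 3 -> FAULT, evict 5, frames=[6,3,1,2] (faults so far: 5)
  step 6: ref 5 -> FAULT, evict 6, frames=[5,3,1,2] (faults so far: 6)
  step 7: ref 4 -> FAULT, evict 1, frames=[5,3,4,2] (faults so far: 7)
  step 8: ref 1 -> FAULT, evict 2, frames=[5,3,4,1] (faults so far: 8)
  step 9: ref 2 -> FAULT, evict 3, frames=[5,2,4,1] (faults so far: 9)
  step 10: ref 1 -> HIT, frames=[5,2,4,1] (faults so far: 9)
  step 11: ref 5 -> HIT, frames=[5,2,4,1] (faults so far: 9)
  step 12: ref 5 -> HIT, frames=[5,2,4,1] (faults so far: 9)
  LRU total faults: 9
--- Optimal ---
  step 0: ref 6 -> FAULT, frames=[6,-,-,-] (faults so far: 1)
  step 1: ref 5 -> FAULT, frames=[6,5,-,-] (faults so far: 2)
  step 2: ref 6 -> HIT, frames=[6,5,-,-] (faults so far: 2)
  step 3: ref 1 -> FAULT, frames=[6,5,1,-] (faults so far: 3)
  step 4: ref 2 -> FAULT, frames=[6,5,1,2] (faults so far: 4)
  step 5: ref 3 -> FAULT, evict 6, frames=[3,5,1,2] (faults so far: 5)
  step 6: ref 5 -> HIT, frames=[3,5,1,2] (faults so far: 5)
  step 7: ref 4 -> FAULT, evict 3, frames=[4,5,1,2] (faults so far: 6)
  step 8: ref 1 -> HIT, frames=[4,5,1,2] (faults so far: 6)
  step 9: ref 2 -> HIT, frames=[4,5,1,2] (faults so far: 6)
  step 10: ref 1 -> HIT, frames=[4,5,1,2] (faults so far: 6)
  step 11: ref 5 -> HIT, frames=[4,5,1,2] (faults so far: 6)
  step 12: ref 5 -> HIT, frames=[4,5,1,2] (faults so far: 6)
  Optimal total faults: 6

Answer: 7 9 6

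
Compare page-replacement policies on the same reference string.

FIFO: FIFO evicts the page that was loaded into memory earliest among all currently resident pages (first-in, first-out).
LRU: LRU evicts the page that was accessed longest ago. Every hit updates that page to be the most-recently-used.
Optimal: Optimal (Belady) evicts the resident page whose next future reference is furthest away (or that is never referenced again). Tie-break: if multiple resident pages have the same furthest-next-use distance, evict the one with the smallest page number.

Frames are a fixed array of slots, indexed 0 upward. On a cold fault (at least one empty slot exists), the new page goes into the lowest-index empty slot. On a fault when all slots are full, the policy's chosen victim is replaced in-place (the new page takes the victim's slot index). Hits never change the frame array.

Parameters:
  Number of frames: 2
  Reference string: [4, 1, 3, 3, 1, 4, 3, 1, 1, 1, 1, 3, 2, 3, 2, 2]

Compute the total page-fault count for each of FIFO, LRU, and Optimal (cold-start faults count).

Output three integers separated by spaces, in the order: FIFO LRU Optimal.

--- FIFO ---
  step 0: ref 4 -> FAULT, frames=[4,-] (faults so far: 1)
  step 1: ref 1 -> FAULT, frames=[4,1] (faults so far: 2)
  step 2: ref 3 -> FAULT, evict 4, frames=[3,1] (faults so far: 3)
  step 3: ref 3 -> HIT, frames=[3,1] (faults so far: 3)
  step 4: ref 1 -> HIT, frames=[3,1] (faults so far: 3)
  step 5: ref 4 -> FAULT, evict 1, frames=[3,4] (faults so far: 4)
  step 6: ref 3 -> HIT, frames=[3,4] (faults so far: 4)
  step 7: ref 1 -> FAULT, evict 3, frames=[1,4] (faults so far: 5)
  step 8: ref 1 -> HIT, frames=[1,4] (faults so far: 5)
  step 9: ref 1 -> HIT, frames=[1,4] (faults so far: 5)
  step 10: ref 1 -> HIT, frames=[1,4] (faults so far: 5)
  step 11: ref 3 -> FAULT, evict 4, frames=[1,3] (faults so far: 6)
  step 12: ref 2 -> FAULT, evict 1, frames=[2,3] (faults so far: 7)
  step 13: ref 3 -> HIT, frames=[2,3] (faults so far: 7)
  step 14: ref 2 -> HIT, frames=[2,3] (faults so far: 7)
  step 15: ref 2 -> HIT, frames=[2,3] (faults so far: 7)
  FIFO total faults: 7
--- LRU ---
  step 0: ref 4 -> FAULT, frames=[4,-] (faults so far: 1)
  step 1: ref 1 -> FAULT, frames=[4,1] (faults so far: 2)
  step 2: ref 3 -> FAULT, evict 4, frames=[3,1] (faults so far: 3)
  step 3: ref 3 -> HIT, frames=[3,1] (faults so far: 3)
  step 4: ref 1 -> HIT, frames=[3,1] (faults so far: 3)
  step 5: ref 4 -> FAULT, evict 3, frames=[4,1] (faults so far: 4)
  step 6: ref 3 -> FAULT, evict 1, frames=[4,3] (faults so far: 5)
  step 7: ref 1 -> FAULT, evict 4, frames=[1,3] (faults so far: 6)
  step 8: ref 1 -> HIT, frames=[1,3] (faults so far: 6)
  step 9: ref 1 -> HIT, frames=[1,3] (faults so far: 6)
  step 10: ref 1 -> HIT, frames=[1,3] (faults so far: 6)
  step 11: ref 3 -> HIT, frames=[1,3] (faults so far: 6)
  step 12: ref 2 -> FAULT, evict 1, frames=[2,3] (faults so far: 7)
  step 13: ref 3 -> HIT, frames=[2,3] (faults so far: 7)
  step 14: ref 2 -> HIT, frames=[2,3] (faults so far: 7)
  step 15: ref 2 -> HIT, frames=[2,3] (faults so far: 7)
  LRU total faults: 7
--- Optimal ---
  step 0: ref 4 -> FAULT, frames=[4,-] (faults so far: 1)
  step 1: ref 1 -> FAULT, frames=[4,1] (faults so far: 2)
  step 2: ref 3 -> FAULT, evict 4, frames=[3,1] (faults so far: 3)
  step 3: ref 3 -> HIT, frames=[3,1] (faults so far: 3)
  step 4: ref 1 -> HIT, frames=[3,1] (faults so far: 3)
  step 5: ref 4 -> FAULT, evict 1, frames=[3,4] (faults so far: 4)
  step 6: ref 3 -> HIT, frames=[3,4] (faults so far: 4)
  step 7: ref 1 -> FAULT, evict 4, frames=[3,1] (faults so far: 5)
  step 8: ref 1 -> HIT, frames=[3,1] (faults so far: 5)
  step 9: ref 1 -> HIT, frames=[3,1] (faults so far: 5)
  step 10: ref 1 -> HIT, frames=[3,1] (faults so far: 5)
  step 11: ref 3 -> HIT, frames=[3,1] (faults so far: 5)
  step 12: ref 2 -> FAULT, evict 1, frames=[3,2] (faults so far: 6)
  step 13: ref 3 -> HIT, frames=[3,2] (faults so far: 6)
  step 14: ref 2 -> HIT, frames=[3,2] (faults so far: 6)
  step 15: ref 2 -> HIT, frames=[3,2] (faults so far: 6)
  Optimal total faults: 6

Answer: 7 7 6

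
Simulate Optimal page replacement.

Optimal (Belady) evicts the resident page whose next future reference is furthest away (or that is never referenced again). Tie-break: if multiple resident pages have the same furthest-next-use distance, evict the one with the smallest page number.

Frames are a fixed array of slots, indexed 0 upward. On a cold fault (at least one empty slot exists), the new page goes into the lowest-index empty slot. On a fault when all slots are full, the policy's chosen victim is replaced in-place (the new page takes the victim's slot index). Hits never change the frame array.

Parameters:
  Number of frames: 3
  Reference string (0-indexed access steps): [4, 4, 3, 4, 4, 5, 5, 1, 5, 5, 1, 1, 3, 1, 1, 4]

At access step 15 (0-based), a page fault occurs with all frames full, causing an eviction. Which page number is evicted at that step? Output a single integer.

Step 0: ref 4 -> FAULT, frames=[4,-,-]
Step 1: ref 4 -> HIT, frames=[4,-,-]
Step 2: ref 3 -> FAULT, frames=[4,3,-]
Step 3: ref 4 -> HIT, frames=[4,3,-]
Step 4: ref 4 -> HIT, frames=[4,3,-]
Step 5: ref 5 -> FAULT, frames=[4,3,5]
Step 6: ref 5 -> HIT, frames=[4,3,5]
Step 7: ref 1 -> FAULT, evict 4, frames=[1,3,5]
Step 8: ref 5 -> HIT, frames=[1,3,5]
Step 9: ref 5 -> HIT, frames=[1,3,5]
Step 10: ref 1 -> HIT, frames=[1,3,5]
Step 11: ref 1 -> HIT, frames=[1,3,5]
Step 12: ref 3 -> HIT, frames=[1,3,5]
Step 13: ref 1 -> HIT, frames=[1,3,5]
Step 14: ref 1 -> HIT, frames=[1,3,5]
Step 15: ref 4 -> FAULT, evict 1, frames=[4,3,5]
At step 15: evicted page 1

Answer: 1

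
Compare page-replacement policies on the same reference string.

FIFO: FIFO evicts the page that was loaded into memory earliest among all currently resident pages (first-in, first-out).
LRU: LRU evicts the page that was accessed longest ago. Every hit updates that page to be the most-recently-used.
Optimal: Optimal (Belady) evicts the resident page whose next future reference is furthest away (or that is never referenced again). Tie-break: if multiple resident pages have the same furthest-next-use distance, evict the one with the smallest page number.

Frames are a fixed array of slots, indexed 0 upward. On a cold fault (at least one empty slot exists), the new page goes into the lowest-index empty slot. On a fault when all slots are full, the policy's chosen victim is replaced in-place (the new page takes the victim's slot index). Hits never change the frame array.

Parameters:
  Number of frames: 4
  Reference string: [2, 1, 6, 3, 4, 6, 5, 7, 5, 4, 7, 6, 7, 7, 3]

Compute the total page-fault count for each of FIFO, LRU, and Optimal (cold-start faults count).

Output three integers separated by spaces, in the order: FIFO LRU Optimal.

--- FIFO ---
  step 0: ref 2 -> FAULT, frames=[2,-,-,-] (faults so far: 1)
  step 1: ref 1 -> FAULT, frames=[2,1,-,-] (faults so far: 2)
  step 2: ref 6 -> FAULT, frames=[2,1,6,-] (faults so far: 3)
  step 3: ref 3 -> FAULT, frames=[2,1,6,3] (faults so far: 4)
  step 4: ref 4 -> FAULT, evict 2, frames=[4,1,6,3] (faults so far: 5)
  step 5: ref 6 -> HIT, frames=[4,1,6,3] (faults so far: 5)
  step 6: ref 5 -> FAULT, evict 1, frames=[4,5,6,3] (faults so far: 6)
  step 7: ref 7 -> FAULT, evict 6, frames=[4,5,7,3] (faults so far: 7)
  step 8: ref 5 -> HIT, frames=[4,5,7,3] (faults so far: 7)
  step 9: ref 4 -> HIT, frames=[4,5,7,3] (faults so far: 7)
  step 10: ref 7 -> HIT, frames=[4,5,7,3] (faults so far: 7)
  step 11: ref 6 -> FAULT, evict 3, frames=[4,5,7,6] (faults so far: 8)
  step 12: ref 7 -> HIT, frames=[4,5,7,6] (faults so far: 8)
  step 13: ref 7 -> HIT, frames=[4,5,7,6] (faults so far: 8)
  step 14: ref 3 -> FAULT, evict 4, frames=[3,5,7,6] (faults so far: 9)
  FIFO total faults: 9
--- LRU ---
  step 0: ref 2 -> FAULT, frames=[2,-,-,-] (faults so far: 1)
  step 1: ref 1 -> FAULT, frames=[2,1,-,-] (faults so far: 2)
  step 2: ref 6 -> FAULT, frames=[2,1,6,-] (faults so far: 3)
  step 3: ref 3 -> FAULT, frames=[2,1,6,3] (faults so far: 4)
  step 4: ref 4 -> FAULT, evict 2, frames=[4,1,6,3] (faults so far: 5)
  step 5: ref 6 -> HIT, frames=[4,1,6,3] (faults so far: 5)
  step 6: ref 5 -> FAULT, evict 1, frames=[4,5,6,3] (faults so far: 6)
  step 7: ref 7 -> FAULT, evict 3, frames=[4,5,6,7] (faults so far: 7)
  step 8: ref 5 -> HIT, frames=[4,5,6,7] (faults so far: 7)
  step 9: ref 4 -> HIT, frames=[4,5,6,7] (faults so far: 7)
  step 10: ref 7 -> HIT, frames=[4,5,6,7] (faults so far: 7)
  step 11: ref 6 -> HIT, frames=[4,5,6,7] (faults so far: 7)
  step 12: ref 7 -> HIT, frames=[4,5,6,7] (faults so far: 7)
  step 13: ref 7 -> HIT, frames=[4,5,6,7] (faults so far: 7)
  step 14: ref 3 -> FAULT, evict 5, frames=[4,3,6,7] (faults so far: 8)
  LRU total faults: 8
--- Optimal ---
  step 0: ref 2 -> FAULT, frames=[2,-,-,-] (faults so far: 1)
  step 1: ref 1 -> FAULT, frames=[2,1,-,-] (faults so far: 2)
  step 2: ref 6 -> FAULT, frames=[2,1,6,-] (faults so far: 3)
  step 3: ref 3 -> FAULT, frames=[2,1,6,3] (faults so far: 4)
  step 4: ref 4 -> FAULT, evict 1, frames=[2,4,6,3] (faults so far: 5)
  step 5: ref 6 -> HIT, frames=[2,4,6,3] (faults so far: 5)
  step 6: ref 5 -> FAULT, evict 2, frames=[5,4,6,3] (faults so far: 6)
  step 7: ref 7 -> FAULT, evict 3, frames=[5,4,6,7] (faults so far: 7)
  step 8: ref 5 -> HIT, frames=[5,4,6,7] (faults so far: 7)
  step 9: ref 4 -> HIT, frames=[5,4,6,7] (faults so far: 7)
  step 10: ref 7 -> HIT, frames=[5,4,6,7] (faults so far: 7)
  step 11: ref 6 -> HIT, frames=[5,4,6,7] (faults so far: 7)
  step 12: ref 7 -> HIT, frames=[5,4,6,7] (faults so far: 7)
  step 13: ref 7 -> HIT, frames=[5,4,6,7] (faults so far: 7)
  step 14: ref 3 -> FAULT, evict 4, frames=[5,3,6,7] (faults so far: 8)
  Optimal total faults: 8

Answer: 9 8 8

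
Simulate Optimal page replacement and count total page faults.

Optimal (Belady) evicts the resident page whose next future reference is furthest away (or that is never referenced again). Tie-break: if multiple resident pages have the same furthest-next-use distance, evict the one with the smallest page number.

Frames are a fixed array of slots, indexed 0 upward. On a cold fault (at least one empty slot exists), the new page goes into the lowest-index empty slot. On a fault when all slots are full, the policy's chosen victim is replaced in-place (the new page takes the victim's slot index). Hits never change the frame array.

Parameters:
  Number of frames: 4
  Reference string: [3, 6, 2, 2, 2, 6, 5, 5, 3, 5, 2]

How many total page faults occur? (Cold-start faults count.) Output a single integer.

Answer: 4

Derivation:
Step 0: ref 3 → FAULT, frames=[3,-,-,-]
Step 1: ref 6 → FAULT, frames=[3,6,-,-]
Step 2: ref 2 → FAULT, frames=[3,6,2,-]
Step 3: ref 2 → HIT, frames=[3,6,2,-]
Step 4: ref 2 → HIT, frames=[3,6,2,-]
Step 5: ref 6 → HIT, frames=[3,6,2,-]
Step 6: ref 5 → FAULT, frames=[3,6,2,5]
Step 7: ref 5 → HIT, frames=[3,6,2,5]
Step 8: ref 3 → HIT, frames=[3,6,2,5]
Step 9: ref 5 → HIT, frames=[3,6,2,5]
Step 10: ref 2 → HIT, frames=[3,6,2,5]
Total faults: 4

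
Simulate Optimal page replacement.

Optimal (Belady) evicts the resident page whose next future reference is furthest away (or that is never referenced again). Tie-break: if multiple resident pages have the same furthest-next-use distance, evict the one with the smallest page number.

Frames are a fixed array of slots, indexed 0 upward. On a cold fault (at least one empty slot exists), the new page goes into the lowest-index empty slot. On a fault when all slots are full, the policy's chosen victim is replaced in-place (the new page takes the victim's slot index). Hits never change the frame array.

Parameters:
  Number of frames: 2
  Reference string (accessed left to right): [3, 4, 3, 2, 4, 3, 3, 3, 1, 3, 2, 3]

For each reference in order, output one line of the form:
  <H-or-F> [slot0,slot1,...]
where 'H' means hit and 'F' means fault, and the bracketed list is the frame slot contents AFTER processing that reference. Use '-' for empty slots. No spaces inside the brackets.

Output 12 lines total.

F [3,-]
F [3,4]
H [3,4]
F [2,4]
H [2,4]
F [2,3]
H [2,3]
H [2,3]
F [1,3]
H [1,3]
F [2,3]
H [2,3]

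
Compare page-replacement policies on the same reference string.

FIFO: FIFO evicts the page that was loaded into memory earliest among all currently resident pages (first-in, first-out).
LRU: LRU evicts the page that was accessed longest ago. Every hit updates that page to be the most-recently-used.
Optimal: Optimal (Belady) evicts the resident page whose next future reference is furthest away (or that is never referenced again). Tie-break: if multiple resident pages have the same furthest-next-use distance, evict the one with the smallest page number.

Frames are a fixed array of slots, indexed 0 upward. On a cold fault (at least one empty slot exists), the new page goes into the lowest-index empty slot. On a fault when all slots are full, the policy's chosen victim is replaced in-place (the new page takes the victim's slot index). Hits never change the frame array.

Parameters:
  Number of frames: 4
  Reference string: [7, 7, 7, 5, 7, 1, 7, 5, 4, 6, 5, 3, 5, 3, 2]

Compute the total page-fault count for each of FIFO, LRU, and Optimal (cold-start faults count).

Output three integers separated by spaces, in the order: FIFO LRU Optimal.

--- FIFO ---
  step 0: ref 7 -> FAULT, frames=[7,-,-,-] (faults so far: 1)
  step 1: ref 7 -> HIT, frames=[7,-,-,-] (faults so far: 1)
  step 2: ref 7 -> HIT, frames=[7,-,-,-] (faults so far: 1)
  step 3: ref 5 -> FAULT, frames=[7,5,-,-] (faults so far: 2)
  step 4: ref 7 -> HIT, frames=[7,5,-,-] (faults so far: 2)
  step 5: ref 1 -> FAULT, frames=[7,5,1,-] (faults so far: 3)
  step 6: ref 7 -> HIT, frames=[7,5,1,-] (faults so far: 3)
  step 7: ref 5 -> HIT, frames=[7,5,1,-] (faults so far: 3)
  step 8: ref 4 -> FAULT, frames=[7,5,1,4] (faults so far: 4)
  step 9: ref 6 -> FAULT, evict 7, frames=[6,5,1,4] (faults so far: 5)
  step 10: ref 5 -> HIT, frames=[6,5,1,4] (faults so far: 5)
  step 11: ref 3 -> FAULT, evict 5, frames=[6,3,1,4] (faults so far: 6)
  step 12: ref 5 -> FAULT, evict 1, frames=[6,3,5,4] (faults so far: 7)
  step 13: ref 3 -> HIT, frames=[6,3,5,4] (faults so far: 7)
  step 14: ref 2 -> FAULT, evict 4, frames=[6,3,5,2] (faults so far: 8)
  FIFO total faults: 8
--- LRU ---
  step 0: ref 7 -> FAULT, frames=[7,-,-,-] (faults so far: 1)
  step 1: ref 7 -> HIT, frames=[7,-,-,-] (faults so far: 1)
  step 2: ref 7 -> HIT, frames=[7,-,-,-] (faults so far: 1)
  step 3: ref 5 -> FAULT, frames=[7,5,-,-] (faults so far: 2)
  step 4: ref 7 -> HIT, frames=[7,5,-,-] (faults so far: 2)
  step 5: ref 1 -> FAULT, frames=[7,5,1,-] (faults so far: 3)
  step 6: ref 7 -> HIT, frames=[7,5,1,-] (faults so far: 3)
  step 7: ref 5 -> HIT, frames=[7,5,1,-] (faults so far: 3)
  step 8: ref 4 -> FAULT, frames=[7,5,1,4] (faults so far: 4)
  step 9: ref 6 -> FAULT, evict 1, frames=[7,5,6,4] (faults so far: 5)
  step 10: ref 5 -> HIT, frames=[7,5,6,4] (faults so far: 5)
  step 11: ref 3 -> FAULT, evict 7, frames=[3,5,6,4] (faults so far: 6)
  step 12: ref 5 -> HIT, frames=[3,5,6,4] (faults so far: 6)
  step 13: ref 3 -> HIT, frames=[3,5,6,4] (faults so far: 6)
  step 14: ref 2 -> FAULT, evict 4, frames=[3,5,6,2] (faults so far: 7)
  LRU total faults: 7
--- Optimal ---
  step 0: ref 7 -> FAULT, frames=[7,-,-,-] (faults so far: 1)
  step 1: ref 7 -> HIT, frames=[7,-,-,-] (faults so far: 1)
  step 2: ref 7 -> HIT, frames=[7,-,-,-] (faults so far: 1)
  step 3: ref 5 -> FAULT, frames=[7,5,-,-] (faults so far: 2)
  step 4: ref 7 -> HIT, frames=[7,5,-,-] (faults so far: 2)
  step 5: ref 1 -> FAULT, frames=[7,5,1,-] (faults so far: 3)
  step 6: ref 7 -> HIT, frames=[7,5,1,-] (faults so far: 3)
  step 7: ref 5 -> HIT, frames=[7,5,1,-] (faults so far: 3)
  step 8: ref 4 -> FAULT, frames=[7,5,1,4] (faults so far: 4)
  step 9: ref 6 -> FAULT, evict 1, frames=[7,5,6,4] (faults so far: 5)
  step 10: ref 5 -> HIT, frames=[7,5,6,4] (faults so far: 5)
  step 11: ref 3 -> FAULT, evict 4, frames=[7,5,6,3] (faults so far: 6)
  step 12: ref 5 -> HIT, frames=[7,5,6,3] (faults so far: 6)
  step 13: ref 3 -> HIT, frames=[7,5,6,3] (faults so far: 6)
  step 14: ref 2 -> FAULT, evict 3, frames=[7,5,6,2] (faults so far: 7)
  Optimal total faults: 7

Answer: 8 7 7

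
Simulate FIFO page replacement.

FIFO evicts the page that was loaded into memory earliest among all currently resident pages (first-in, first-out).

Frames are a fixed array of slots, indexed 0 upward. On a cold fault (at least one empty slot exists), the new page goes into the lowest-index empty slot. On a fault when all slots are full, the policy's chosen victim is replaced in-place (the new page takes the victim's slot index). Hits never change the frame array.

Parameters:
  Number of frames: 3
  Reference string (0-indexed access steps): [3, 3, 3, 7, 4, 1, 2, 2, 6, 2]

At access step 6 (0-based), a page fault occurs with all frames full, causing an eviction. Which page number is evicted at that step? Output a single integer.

Step 0: ref 3 -> FAULT, frames=[3,-,-]
Step 1: ref 3 -> HIT, frames=[3,-,-]
Step 2: ref 3 -> HIT, frames=[3,-,-]
Step 3: ref 7 -> FAULT, frames=[3,7,-]
Step 4: ref 4 -> FAULT, frames=[3,7,4]
Step 5: ref 1 -> FAULT, evict 3, frames=[1,7,4]
Step 6: ref 2 -> FAULT, evict 7, frames=[1,2,4]
At step 6: evicted page 7

Answer: 7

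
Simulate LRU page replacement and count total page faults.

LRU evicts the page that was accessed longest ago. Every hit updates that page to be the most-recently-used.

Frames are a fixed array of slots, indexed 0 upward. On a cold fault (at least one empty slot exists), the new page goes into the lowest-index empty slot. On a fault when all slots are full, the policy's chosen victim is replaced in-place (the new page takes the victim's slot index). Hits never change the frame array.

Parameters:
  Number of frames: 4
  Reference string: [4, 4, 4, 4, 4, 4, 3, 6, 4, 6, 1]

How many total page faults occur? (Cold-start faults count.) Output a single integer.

Answer: 4

Derivation:
Step 0: ref 4 → FAULT, frames=[4,-,-,-]
Step 1: ref 4 → HIT, frames=[4,-,-,-]
Step 2: ref 4 → HIT, frames=[4,-,-,-]
Step 3: ref 4 → HIT, frames=[4,-,-,-]
Step 4: ref 4 → HIT, frames=[4,-,-,-]
Step 5: ref 4 → HIT, frames=[4,-,-,-]
Step 6: ref 3 → FAULT, frames=[4,3,-,-]
Step 7: ref 6 → FAULT, frames=[4,3,6,-]
Step 8: ref 4 → HIT, frames=[4,3,6,-]
Step 9: ref 6 → HIT, frames=[4,3,6,-]
Step 10: ref 1 → FAULT, frames=[4,3,6,1]
Total faults: 4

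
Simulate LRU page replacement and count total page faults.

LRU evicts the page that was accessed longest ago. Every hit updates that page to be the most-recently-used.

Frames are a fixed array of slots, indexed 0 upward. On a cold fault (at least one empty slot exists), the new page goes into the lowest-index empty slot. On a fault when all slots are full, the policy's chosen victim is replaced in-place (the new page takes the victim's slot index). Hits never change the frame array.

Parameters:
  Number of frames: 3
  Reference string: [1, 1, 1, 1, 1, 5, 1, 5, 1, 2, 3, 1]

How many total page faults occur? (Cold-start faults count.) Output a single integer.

Answer: 4

Derivation:
Step 0: ref 1 → FAULT, frames=[1,-,-]
Step 1: ref 1 → HIT, frames=[1,-,-]
Step 2: ref 1 → HIT, frames=[1,-,-]
Step 3: ref 1 → HIT, frames=[1,-,-]
Step 4: ref 1 → HIT, frames=[1,-,-]
Step 5: ref 5 → FAULT, frames=[1,5,-]
Step 6: ref 1 → HIT, frames=[1,5,-]
Step 7: ref 5 → HIT, frames=[1,5,-]
Step 8: ref 1 → HIT, frames=[1,5,-]
Step 9: ref 2 → FAULT, frames=[1,5,2]
Step 10: ref 3 → FAULT (evict 5), frames=[1,3,2]
Step 11: ref 1 → HIT, frames=[1,3,2]
Total faults: 4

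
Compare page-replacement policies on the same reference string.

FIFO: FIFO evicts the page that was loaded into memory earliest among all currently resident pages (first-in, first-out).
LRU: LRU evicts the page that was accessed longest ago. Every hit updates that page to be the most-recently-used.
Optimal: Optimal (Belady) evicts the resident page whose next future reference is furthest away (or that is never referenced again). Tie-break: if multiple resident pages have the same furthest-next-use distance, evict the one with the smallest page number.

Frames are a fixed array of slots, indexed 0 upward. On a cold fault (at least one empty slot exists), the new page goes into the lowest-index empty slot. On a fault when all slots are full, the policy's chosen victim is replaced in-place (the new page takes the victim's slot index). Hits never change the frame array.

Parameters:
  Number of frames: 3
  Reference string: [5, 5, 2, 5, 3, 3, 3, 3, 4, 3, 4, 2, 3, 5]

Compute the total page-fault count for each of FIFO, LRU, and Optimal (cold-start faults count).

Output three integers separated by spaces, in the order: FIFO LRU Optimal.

--- FIFO ---
  step 0: ref 5 -> FAULT, frames=[5,-,-] (faults so far: 1)
  step 1: ref 5 -> HIT, frames=[5,-,-] (faults so far: 1)
  step 2: ref 2 -> FAULT, frames=[5,2,-] (faults so far: 2)
  step 3: ref 5 -> HIT, frames=[5,2,-] (faults so far: 2)
  step 4: ref 3 -> FAULT, frames=[5,2,3] (faults so far: 3)
  step 5: ref 3 -> HIT, frames=[5,2,3] (faults so far: 3)
  step 6: ref 3 -> HIT, frames=[5,2,3] (faults so far: 3)
  step 7: ref 3 -> HIT, frames=[5,2,3] (faults so far: 3)
  step 8: ref 4 -> FAULT, evict 5, frames=[4,2,3] (faults so far: 4)
  step 9: ref 3 -> HIT, frames=[4,2,3] (faults so far: 4)
  step 10: ref 4 -> HIT, frames=[4,2,3] (faults so far: 4)
  step 11: ref 2 -> HIT, frames=[4,2,3] (faults so far: 4)
  step 12: ref 3 -> HIT, frames=[4,2,3] (faults so far: 4)
  step 13: ref 5 -> FAULT, evict 2, frames=[4,5,3] (faults so far: 5)
  FIFO total faults: 5
--- LRU ---
  step 0: ref 5 -> FAULT, frames=[5,-,-] (faults so far: 1)
  step 1: ref 5 -> HIT, frames=[5,-,-] (faults so far: 1)
  step 2: ref 2 -> FAULT, frames=[5,2,-] (faults so far: 2)
  step 3: ref 5 -> HIT, frames=[5,2,-] (faults so far: 2)
  step 4: ref 3 -> FAULT, frames=[5,2,3] (faults so far: 3)
  step 5: ref 3 -> HIT, frames=[5,2,3] (faults so far: 3)
  step 6: ref 3 -> HIT, frames=[5,2,3] (faults so far: 3)
  step 7: ref 3 -> HIT, frames=[5,2,3] (faults so far: 3)
  step 8: ref 4 -> FAULT, evict 2, frames=[5,4,3] (faults so far: 4)
  step 9: ref 3 -> HIT, frames=[5,4,3] (faults so far: 4)
  step 10: ref 4 -> HIT, frames=[5,4,3] (faults so far: 4)
  step 11: ref 2 -> FAULT, evict 5, frames=[2,4,3] (faults so far: 5)
  step 12: ref 3 -> HIT, frames=[2,4,3] (faults so far: 5)
  step 13: ref 5 -> FAULT, evict 4, frames=[2,5,3] (faults so far: 6)
  LRU total faults: 6
--- Optimal ---
  step 0: ref 5 -> FAULT, frames=[5,-,-] (faults so far: 1)
  step 1: ref 5 -> HIT, frames=[5,-,-] (faults so far: 1)
  step 2: ref 2 -> FAULT, frames=[5,2,-] (faults so far: 2)
  step 3: ref 5 -> HIT, frames=[5,2,-] (faults so far: 2)
  step 4: ref 3 -> FAULT, frames=[5,2,3] (faults so far: 3)
  step 5: ref 3 -> HIT, frames=[5,2,3] (faults so far: 3)
  step 6: ref 3 -> HIT, frames=[5,2,3] (faults so far: 3)
  step 7: ref 3 -> HIT, frames=[5,2,3] (faults so far: 3)
  step 8: ref 4 -> FAULT, evict 5, frames=[4,2,3] (faults so far: 4)
  step 9: ref 3 -> HIT, frames=[4,2,3] (faults so far: 4)
  step 10: ref 4 -> HIT, frames=[4,2,3] (faults so far: 4)
  step 11: ref 2 -> HIT, frames=[4,2,3] (faults so far: 4)
  step 12: ref 3 -> HIT, frames=[4,2,3] (faults so far: 4)
  step 13: ref 5 -> FAULT, evict 2, frames=[4,5,3] (faults so far: 5)
  Optimal total faults: 5

Answer: 5 6 5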